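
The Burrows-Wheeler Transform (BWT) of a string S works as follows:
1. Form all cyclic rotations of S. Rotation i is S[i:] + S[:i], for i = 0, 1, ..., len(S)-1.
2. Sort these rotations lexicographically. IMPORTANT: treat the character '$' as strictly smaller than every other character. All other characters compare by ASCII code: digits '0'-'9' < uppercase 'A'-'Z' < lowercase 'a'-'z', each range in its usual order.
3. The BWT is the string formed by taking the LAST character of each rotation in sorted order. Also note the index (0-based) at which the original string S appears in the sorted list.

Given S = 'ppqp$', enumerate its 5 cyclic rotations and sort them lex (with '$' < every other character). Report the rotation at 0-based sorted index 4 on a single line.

Answer: qp$pp

Derivation:
All 5 rotations (rotation i = S[i:]+S[:i]):
  rot[0] = ppqp$
  rot[1] = pqp$p
  rot[2] = qp$pp
  rot[3] = p$ppq
  rot[4] = $ppqp
Sorted (with $ < everything):
  sorted[0] = $ppqp
  sorted[1] = p$ppq
  sorted[2] = ppqp$
  sorted[3] = pqp$p
  sorted[4] = qp$pp
sorted[4] = qp$pp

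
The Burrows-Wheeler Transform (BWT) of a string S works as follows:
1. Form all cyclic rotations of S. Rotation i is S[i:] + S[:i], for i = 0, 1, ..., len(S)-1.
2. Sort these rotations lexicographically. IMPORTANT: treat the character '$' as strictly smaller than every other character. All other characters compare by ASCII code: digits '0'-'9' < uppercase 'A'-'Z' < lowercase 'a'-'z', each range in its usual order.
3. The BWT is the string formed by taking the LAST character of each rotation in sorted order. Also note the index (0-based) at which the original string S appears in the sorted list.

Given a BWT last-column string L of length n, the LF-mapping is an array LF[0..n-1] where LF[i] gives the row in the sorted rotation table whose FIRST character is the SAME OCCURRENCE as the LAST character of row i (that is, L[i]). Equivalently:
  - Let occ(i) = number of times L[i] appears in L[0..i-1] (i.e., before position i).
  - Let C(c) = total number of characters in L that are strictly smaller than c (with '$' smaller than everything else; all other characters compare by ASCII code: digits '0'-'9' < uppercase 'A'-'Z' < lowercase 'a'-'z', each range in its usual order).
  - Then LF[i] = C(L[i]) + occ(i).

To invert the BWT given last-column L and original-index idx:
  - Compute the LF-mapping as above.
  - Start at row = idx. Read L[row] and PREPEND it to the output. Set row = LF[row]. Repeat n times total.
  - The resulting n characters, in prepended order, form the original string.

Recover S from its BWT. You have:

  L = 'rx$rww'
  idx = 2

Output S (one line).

LF mapping: 1 5 0 2 3 4
Walk LF starting at row 2, prepending L[row]:
  step 1: row=2, L[2]='$', prepend. Next row=LF[2]=0
  step 2: row=0, L[0]='r', prepend. Next row=LF[0]=1
  step 3: row=1, L[1]='x', prepend. Next row=LF[1]=5
  step 4: row=5, L[5]='w', prepend. Next row=LF[5]=4
  step 5: row=4, L[4]='w', prepend. Next row=LF[4]=3
  step 6: row=3, L[3]='r', prepend. Next row=LF[3]=2
Reversed output: rwwxr$

Answer: rwwxr$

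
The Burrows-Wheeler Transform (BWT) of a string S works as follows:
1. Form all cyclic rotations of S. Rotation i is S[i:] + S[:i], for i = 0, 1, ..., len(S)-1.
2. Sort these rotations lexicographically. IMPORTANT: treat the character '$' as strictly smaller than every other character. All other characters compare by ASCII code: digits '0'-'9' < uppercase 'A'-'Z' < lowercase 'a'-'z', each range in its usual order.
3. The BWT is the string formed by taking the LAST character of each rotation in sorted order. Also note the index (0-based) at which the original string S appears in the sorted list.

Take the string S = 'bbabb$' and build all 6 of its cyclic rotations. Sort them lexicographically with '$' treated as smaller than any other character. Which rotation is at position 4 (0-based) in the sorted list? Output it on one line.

Answer: bb$bba

Derivation:
All 6 rotations (rotation i = S[i:]+S[:i]):
  rot[0] = bbabb$
  rot[1] = babb$b
  rot[2] = abb$bb
  rot[3] = bb$bba
  rot[4] = b$bbab
  rot[5] = $bbabb
Sorted (with $ < everything):
  sorted[0] = $bbabb
  sorted[1] = abb$bb
  sorted[2] = b$bbab
  sorted[3] = babb$b
  sorted[4] = bb$bba
  sorted[5] = bbabb$
sorted[4] = bb$bba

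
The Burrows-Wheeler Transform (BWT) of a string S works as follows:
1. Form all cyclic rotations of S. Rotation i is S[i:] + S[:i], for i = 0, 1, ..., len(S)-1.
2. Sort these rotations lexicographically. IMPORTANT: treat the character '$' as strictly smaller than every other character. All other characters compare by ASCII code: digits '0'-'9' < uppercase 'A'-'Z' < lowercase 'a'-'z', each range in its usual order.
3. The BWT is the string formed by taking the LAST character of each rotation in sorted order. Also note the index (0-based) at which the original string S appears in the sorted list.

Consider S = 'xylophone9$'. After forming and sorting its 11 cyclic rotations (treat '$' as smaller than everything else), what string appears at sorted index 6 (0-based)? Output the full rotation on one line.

All 11 rotations (rotation i = S[i:]+S[:i]):
  rot[0] = xylophone9$
  rot[1] = ylophone9$x
  rot[2] = lophone9$xy
  rot[3] = ophone9$xyl
  rot[4] = phone9$xylo
  rot[5] = hone9$xylop
  rot[6] = one9$xyloph
  rot[7] = ne9$xylopho
  rot[8] = e9$xylophon
  rot[9] = 9$xylophone
  rot[10] = $xylophone9
Sorted (with $ < everything):
  sorted[0] = $xylophone9
  sorted[1] = 9$xylophone
  sorted[2] = e9$xylophon
  sorted[3] = hone9$xylop
  sorted[4] = lophone9$xy
  sorted[5] = ne9$xylopho
  sorted[6] = one9$xyloph
  sorted[7] = ophone9$xyl
  sorted[8] = phone9$xylo
  sorted[9] = xylophone9$
  sorted[10] = ylophone9$x
sorted[6] = one9$xyloph

Answer: one9$xyloph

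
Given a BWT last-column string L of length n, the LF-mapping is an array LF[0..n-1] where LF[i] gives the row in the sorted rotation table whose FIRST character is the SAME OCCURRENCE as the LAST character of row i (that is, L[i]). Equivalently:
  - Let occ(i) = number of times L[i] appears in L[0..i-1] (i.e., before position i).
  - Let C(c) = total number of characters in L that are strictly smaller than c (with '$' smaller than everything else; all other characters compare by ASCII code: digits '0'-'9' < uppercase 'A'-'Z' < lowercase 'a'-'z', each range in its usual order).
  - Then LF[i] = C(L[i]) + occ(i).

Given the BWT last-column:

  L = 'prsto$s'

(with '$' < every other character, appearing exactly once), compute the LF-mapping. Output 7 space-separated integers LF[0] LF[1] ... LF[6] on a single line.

Answer: 2 3 4 6 1 0 5

Derivation:
Char counts: '$':1, 'o':1, 'p':1, 'r':1, 's':2, 't':1
C (first-col start): C('$')=0, C('o')=1, C('p')=2, C('r')=3, C('s')=4, C('t')=6
L[0]='p': occ=0, LF[0]=C('p')+0=2+0=2
L[1]='r': occ=0, LF[1]=C('r')+0=3+0=3
L[2]='s': occ=0, LF[2]=C('s')+0=4+0=4
L[3]='t': occ=0, LF[3]=C('t')+0=6+0=6
L[4]='o': occ=0, LF[4]=C('o')+0=1+0=1
L[5]='$': occ=0, LF[5]=C('$')+0=0+0=0
L[6]='s': occ=1, LF[6]=C('s')+1=4+1=5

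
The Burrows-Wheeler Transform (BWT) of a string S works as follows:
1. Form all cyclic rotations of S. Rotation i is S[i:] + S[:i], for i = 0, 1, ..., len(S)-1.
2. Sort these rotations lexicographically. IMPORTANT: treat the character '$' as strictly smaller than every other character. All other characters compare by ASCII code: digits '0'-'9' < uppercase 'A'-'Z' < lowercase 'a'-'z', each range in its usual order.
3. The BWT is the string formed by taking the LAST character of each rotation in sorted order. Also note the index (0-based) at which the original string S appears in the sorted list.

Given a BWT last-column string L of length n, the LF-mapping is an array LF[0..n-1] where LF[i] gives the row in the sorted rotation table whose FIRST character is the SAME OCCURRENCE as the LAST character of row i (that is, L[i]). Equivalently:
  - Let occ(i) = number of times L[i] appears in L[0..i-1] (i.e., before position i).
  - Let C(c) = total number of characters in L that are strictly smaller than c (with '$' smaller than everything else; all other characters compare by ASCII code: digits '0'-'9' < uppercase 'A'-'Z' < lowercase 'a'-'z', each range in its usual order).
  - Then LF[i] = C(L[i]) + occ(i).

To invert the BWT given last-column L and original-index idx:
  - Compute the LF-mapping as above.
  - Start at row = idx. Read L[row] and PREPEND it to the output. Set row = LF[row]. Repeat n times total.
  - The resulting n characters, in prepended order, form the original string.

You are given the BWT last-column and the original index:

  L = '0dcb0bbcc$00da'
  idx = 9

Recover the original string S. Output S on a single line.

Answer: c00cbb0cbadd0$

Derivation:
LF mapping: 1 12 9 6 2 7 8 10 11 0 3 4 13 5
Walk LF starting at row 9, prepending L[row]:
  step 1: row=9, L[9]='$', prepend. Next row=LF[9]=0
  step 2: row=0, L[0]='0', prepend. Next row=LF[0]=1
  step 3: row=1, L[1]='d', prepend. Next row=LF[1]=12
  step 4: row=12, L[12]='d', prepend. Next row=LF[12]=13
  step 5: row=13, L[13]='a', prepend. Next row=LF[13]=5
  step 6: row=5, L[5]='b', prepend. Next row=LF[5]=7
  step 7: row=7, L[7]='c', prepend. Next row=LF[7]=10
  step 8: row=10, L[10]='0', prepend. Next row=LF[10]=3
  step 9: row=3, L[3]='b', prepend. Next row=LF[3]=6
  step 10: row=6, L[6]='b', prepend. Next row=LF[6]=8
  step 11: row=8, L[8]='c', prepend. Next row=LF[8]=11
  step 12: row=11, L[11]='0', prepend. Next row=LF[11]=4
  step 13: row=4, L[4]='0', prepend. Next row=LF[4]=2
  step 14: row=2, L[2]='c', prepend. Next row=LF[2]=9
Reversed output: c00cbb0cbadd0$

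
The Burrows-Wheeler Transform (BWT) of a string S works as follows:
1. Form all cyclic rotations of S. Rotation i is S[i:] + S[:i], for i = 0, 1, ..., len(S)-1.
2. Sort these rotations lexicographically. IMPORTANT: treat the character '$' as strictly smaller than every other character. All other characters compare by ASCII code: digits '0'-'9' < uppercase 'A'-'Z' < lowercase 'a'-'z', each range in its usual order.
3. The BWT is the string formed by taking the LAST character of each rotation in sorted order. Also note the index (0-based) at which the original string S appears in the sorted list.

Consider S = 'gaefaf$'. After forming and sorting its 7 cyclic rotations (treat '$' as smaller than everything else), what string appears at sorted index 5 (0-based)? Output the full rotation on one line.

All 7 rotations (rotation i = S[i:]+S[:i]):
  rot[0] = gaefaf$
  rot[1] = aefaf$g
  rot[2] = efaf$ga
  rot[3] = faf$gae
  rot[4] = af$gaef
  rot[5] = f$gaefa
  rot[6] = $gaefaf
Sorted (with $ < everything):
  sorted[0] = $gaefaf
  sorted[1] = aefaf$g
  sorted[2] = af$gaef
  sorted[3] = efaf$ga
  sorted[4] = f$gaefa
  sorted[5] = faf$gae
  sorted[6] = gaefaf$
sorted[5] = faf$gae

Answer: faf$gae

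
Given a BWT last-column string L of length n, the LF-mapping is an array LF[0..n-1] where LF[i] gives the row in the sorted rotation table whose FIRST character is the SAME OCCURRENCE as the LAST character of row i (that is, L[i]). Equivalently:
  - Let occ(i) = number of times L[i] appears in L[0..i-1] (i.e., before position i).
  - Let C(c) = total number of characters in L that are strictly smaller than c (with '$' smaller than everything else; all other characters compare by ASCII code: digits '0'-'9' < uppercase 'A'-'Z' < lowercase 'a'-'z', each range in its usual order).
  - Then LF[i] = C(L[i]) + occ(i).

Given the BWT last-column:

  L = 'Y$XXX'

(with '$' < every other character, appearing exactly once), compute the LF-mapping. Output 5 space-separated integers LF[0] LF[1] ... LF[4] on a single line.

Answer: 4 0 1 2 3

Derivation:
Char counts: '$':1, 'X':3, 'Y':1
C (first-col start): C('$')=0, C('X')=1, C('Y')=4
L[0]='Y': occ=0, LF[0]=C('Y')+0=4+0=4
L[1]='$': occ=0, LF[1]=C('$')+0=0+0=0
L[2]='X': occ=0, LF[2]=C('X')+0=1+0=1
L[3]='X': occ=1, LF[3]=C('X')+1=1+1=2
L[4]='X': occ=2, LF[4]=C('X')+2=1+2=3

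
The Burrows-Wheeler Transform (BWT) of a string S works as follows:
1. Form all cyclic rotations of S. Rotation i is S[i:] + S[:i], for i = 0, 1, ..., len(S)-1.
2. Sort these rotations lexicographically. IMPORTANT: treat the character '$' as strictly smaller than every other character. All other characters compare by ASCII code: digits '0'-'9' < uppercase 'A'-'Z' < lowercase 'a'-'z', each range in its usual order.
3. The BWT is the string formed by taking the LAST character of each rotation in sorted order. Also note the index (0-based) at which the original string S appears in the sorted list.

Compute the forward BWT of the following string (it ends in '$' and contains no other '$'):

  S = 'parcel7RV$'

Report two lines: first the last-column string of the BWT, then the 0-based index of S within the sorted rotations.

Answer: Vl7Rprce$a
8

Derivation:
All 10 rotations (rotation i = S[i:]+S[:i]):
  rot[0] = parcel7RV$
  rot[1] = arcel7RV$p
  rot[2] = rcel7RV$pa
  rot[3] = cel7RV$par
  rot[4] = el7RV$parc
  rot[5] = l7RV$parce
  rot[6] = 7RV$parcel
  rot[7] = RV$parcel7
  rot[8] = V$parcel7R
  rot[9] = $parcel7RV
Sorted (with $ < everything):
  sorted[0] = $parcel7RV  (last char: 'V')
  sorted[1] = 7RV$parcel  (last char: 'l')
  sorted[2] = RV$parcel7  (last char: '7')
  sorted[3] = V$parcel7R  (last char: 'R')
  sorted[4] = arcel7RV$p  (last char: 'p')
  sorted[5] = cel7RV$par  (last char: 'r')
  sorted[6] = el7RV$parc  (last char: 'c')
  sorted[7] = l7RV$parce  (last char: 'e')
  sorted[8] = parcel7RV$  (last char: '$')
  sorted[9] = rcel7RV$pa  (last char: 'a')
Last column: Vl7Rprce$a
Original string S is at sorted index 8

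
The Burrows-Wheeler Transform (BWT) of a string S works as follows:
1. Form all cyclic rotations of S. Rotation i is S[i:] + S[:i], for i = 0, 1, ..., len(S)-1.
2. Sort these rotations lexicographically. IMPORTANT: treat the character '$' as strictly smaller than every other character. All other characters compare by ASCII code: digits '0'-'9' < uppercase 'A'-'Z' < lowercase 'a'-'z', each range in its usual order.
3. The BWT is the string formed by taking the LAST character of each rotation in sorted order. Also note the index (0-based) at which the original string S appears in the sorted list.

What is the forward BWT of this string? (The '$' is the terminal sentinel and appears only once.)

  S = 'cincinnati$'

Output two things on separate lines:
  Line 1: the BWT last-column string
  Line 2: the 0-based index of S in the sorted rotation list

Answer: in$ntccniia
2

Derivation:
All 11 rotations (rotation i = S[i:]+S[:i]):
  rot[0] = cincinnati$
  rot[1] = incinnati$c
  rot[2] = ncinnati$ci
  rot[3] = cinnati$cin
  rot[4] = innati$cinc
  rot[5] = nnati$cinci
  rot[6] = nati$cincin
  rot[7] = ati$cincinn
  rot[8] = ti$cincinna
  rot[9] = i$cincinnat
  rot[10] = $cincinnati
Sorted (with $ < everything):
  sorted[0] = $cincinnati  (last char: 'i')
  sorted[1] = ati$cincinn  (last char: 'n')
  sorted[2] = cincinnati$  (last char: '$')
  sorted[3] = cinnati$cin  (last char: 'n')
  sorted[4] = i$cincinnat  (last char: 't')
  sorted[5] = incinnati$c  (last char: 'c')
  sorted[6] = innati$cinc  (last char: 'c')
  sorted[7] = nati$cincin  (last char: 'n')
  sorted[8] = ncinnati$ci  (last char: 'i')
  sorted[9] = nnati$cinci  (last char: 'i')
  sorted[10] = ti$cincinna  (last char: 'a')
Last column: in$ntccniia
Original string S is at sorted index 2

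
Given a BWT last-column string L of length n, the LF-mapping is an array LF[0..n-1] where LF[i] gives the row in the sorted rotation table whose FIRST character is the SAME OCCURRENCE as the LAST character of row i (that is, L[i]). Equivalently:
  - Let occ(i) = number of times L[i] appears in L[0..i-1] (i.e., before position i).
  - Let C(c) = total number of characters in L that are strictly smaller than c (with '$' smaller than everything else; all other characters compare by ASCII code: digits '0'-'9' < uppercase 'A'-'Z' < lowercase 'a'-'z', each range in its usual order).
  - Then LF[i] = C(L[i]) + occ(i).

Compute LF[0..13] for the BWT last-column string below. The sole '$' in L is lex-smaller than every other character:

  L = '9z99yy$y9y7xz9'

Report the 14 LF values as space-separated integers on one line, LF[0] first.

Answer: 2 12 3 4 8 9 0 10 5 11 1 7 13 6

Derivation:
Char counts: '$':1, '7':1, '9':5, 'x':1, 'y':4, 'z':2
C (first-col start): C('$')=0, C('7')=1, C('9')=2, C('x')=7, C('y')=8, C('z')=12
L[0]='9': occ=0, LF[0]=C('9')+0=2+0=2
L[1]='z': occ=0, LF[1]=C('z')+0=12+0=12
L[2]='9': occ=1, LF[2]=C('9')+1=2+1=3
L[3]='9': occ=2, LF[3]=C('9')+2=2+2=4
L[4]='y': occ=0, LF[4]=C('y')+0=8+0=8
L[5]='y': occ=1, LF[5]=C('y')+1=8+1=9
L[6]='$': occ=0, LF[6]=C('$')+0=0+0=0
L[7]='y': occ=2, LF[7]=C('y')+2=8+2=10
L[8]='9': occ=3, LF[8]=C('9')+3=2+3=5
L[9]='y': occ=3, LF[9]=C('y')+3=8+3=11
L[10]='7': occ=0, LF[10]=C('7')+0=1+0=1
L[11]='x': occ=0, LF[11]=C('x')+0=7+0=7
L[12]='z': occ=1, LF[12]=C('z')+1=12+1=13
L[13]='9': occ=4, LF[13]=C('9')+4=2+4=6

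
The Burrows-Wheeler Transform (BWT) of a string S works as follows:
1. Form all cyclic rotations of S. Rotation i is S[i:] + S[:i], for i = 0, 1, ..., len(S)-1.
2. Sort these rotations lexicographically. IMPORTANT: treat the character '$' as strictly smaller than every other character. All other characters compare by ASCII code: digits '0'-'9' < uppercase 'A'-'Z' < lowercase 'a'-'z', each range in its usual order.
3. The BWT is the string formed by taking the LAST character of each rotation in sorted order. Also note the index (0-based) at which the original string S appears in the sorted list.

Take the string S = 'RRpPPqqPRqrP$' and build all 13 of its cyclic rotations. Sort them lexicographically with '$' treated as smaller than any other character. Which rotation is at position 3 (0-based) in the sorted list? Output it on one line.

All 13 rotations (rotation i = S[i:]+S[:i]):
  rot[0] = RRpPPqqPRqrP$
  rot[1] = RpPPqqPRqrP$R
  rot[2] = pPPqqPRqrP$RR
  rot[3] = PPqqPRqrP$RRp
  rot[4] = PqqPRqrP$RRpP
  rot[5] = qqPRqrP$RRpPP
  rot[6] = qPRqrP$RRpPPq
  rot[7] = PRqrP$RRpPPqq
  rot[8] = RqrP$RRpPPqqP
  rot[9] = qrP$RRpPPqqPR
  rot[10] = rP$RRpPPqqPRq
  rot[11] = P$RRpPPqqPRqr
  rot[12] = $RRpPPqqPRqrP
Sorted (with $ < everything):
  sorted[0] = $RRpPPqqPRqrP
  sorted[1] = P$RRpPPqqPRqr
  sorted[2] = PPqqPRqrP$RRp
  sorted[3] = PRqrP$RRpPPqq
  sorted[4] = PqqPRqrP$RRpP
  sorted[5] = RRpPPqqPRqrP$
  sorted[6] = RpPPqqPRqrP$R
  sorted[7] = RqrP$RRpPPqqP
  sorted[8] = pPPqqPRqrP$RR
  sorted[9] = qPRqrP$RRpPPq
  sorted[10] = qqPRqrP$RRpPP
  sorted[11] = qrP$RRpPPqqPR
  sorted[12] = rP$RRpPPqqPRq
sorted[3] = PRqrP$RRpPPqq

Answer: PRqrP$RRpPPqq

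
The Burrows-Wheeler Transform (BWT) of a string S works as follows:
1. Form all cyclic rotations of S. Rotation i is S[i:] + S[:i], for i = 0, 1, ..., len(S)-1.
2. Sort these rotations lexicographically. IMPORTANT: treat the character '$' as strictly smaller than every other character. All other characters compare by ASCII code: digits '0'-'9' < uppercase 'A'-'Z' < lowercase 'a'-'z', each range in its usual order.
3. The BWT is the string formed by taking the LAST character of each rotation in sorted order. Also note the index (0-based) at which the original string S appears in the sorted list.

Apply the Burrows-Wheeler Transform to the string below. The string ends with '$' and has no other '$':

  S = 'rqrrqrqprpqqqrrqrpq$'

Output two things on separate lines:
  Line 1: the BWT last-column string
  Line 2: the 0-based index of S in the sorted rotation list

Answer: qrrqprpqrrqrqpqrr$qq
17

Derivation:
All 20 rotations (rotation i = S[i:]+S[:i]):
  rot[0] = rqrrqrqprpqqqrrqrpq$
  rot[1] = qrrqrqprpqqqrrqrpq$r
  rot[2] = rrqrqprpqqqrrqrpq$rq
  rot[3] = rqrqprpqqqrrqrpq$rqr
  rot[4] = qrqprpqqqrrqrpq$rqrr
  rot[5] = rqprpqqqrrqrpq$rqrrq
  rot[6] = qprpqqqrrqrpq$rqrrqr
  rot[7] = prpqqqrrqrpq$rqrrqrq
  rot[8] = rpqqqrrqrpq$rqrrqrqp
  rot[9] = pqqqrrqrpq$rqrrqrqpr
  rot[10] = qqqrrqrpq$rqrrqrqprp
  rot[11] = qqrrqrpq$rqrrqrqprpq
  rot[12] = qrrqrpq$rqrrqrqprpqq
  rot[13] = rrqrpq$rqrrqrqprpqqq
  rot[14] = rqrpq$rqrrqrqprpqqqr
  rot[15] = qrpq$rqrrqrqprpqqqrr
  rot[16] = rpq$rqrrqrqprpqqqrrq
  rot[17] = pq$rqrrqrqprpqqqrrqr
  rot[18] = q$rqrrqrqprpqqqrrqrp
  rot[19] = $rqrrqrqprpqqqrrqrpq
Sorted (with $ < everything):
  sorted[0] = $rqrrqrqprpqqqrrqrpq  (last char: 'q')
  sorted[1] = pq$rqrrqrqprpqqqrrqr  (last char: 'r')
  sorted[2] = pqqqrrqrpq$rqrrqrqpr  (last char: 'r')
  sorted[3] = prpqqqrrqrpq$rqrrqrq  (last char: 'q')
  sorted[4] = q$rqrrqrqprpqqqrrqrp  (last char: 'p')
  sorted[5] = qprpqqqrrqrpq$rqrrqr  (last char: 'r')
  sorted[6] = qqqrrqrpq$rqrrqrqprp  (last char: 'p')
  sorted[7] = qqrrqrpq$rqrrqrqprpq  (last char: 'q')
  sorted[8] = qrpq$rqrrqrqprpqqqrr  (last char: 'r')
  sorted[9] = qrqprpqqqrrqrpq$rqrr  (last char: 'r')
  sorted[10] = qrrqrpq$rqrrqrqprpqq  (last char: 'q')
  sorted[11] = qrrqrqprpqqqrrqrpq$r  (last char: 'r')
  sorted[12] = rpq$rqrrqrqprpqqqrrq  (last char: 'q')
  sorted[13] = rpqqqrrqrpq$rqrrqrqp  (last char: 'p')
  sorted[14] = rqprpqqqrrqrpq$rqrrq  (last char: 'q')
  sorted[15] = rqrpq$rqrrqrqprpqqqr  (last char: 'r')
  sorted[16] = rqrqprpqqqrrqrpq$rqr  (last char: 'r')
  sorted[17] = rqrrqrqprpqqqrrqrpq$  (last char: '$')
  sorted[18] = rrqrpq$rqrrqrqprpqqq  (last char: 'q')
  sorted[19] = rrqrqprpqqqrrqrpq$rq  (last char: 'q')
Last column: qrrqprpqrrqrqpqrr$qq
Original string S is at sorted index 17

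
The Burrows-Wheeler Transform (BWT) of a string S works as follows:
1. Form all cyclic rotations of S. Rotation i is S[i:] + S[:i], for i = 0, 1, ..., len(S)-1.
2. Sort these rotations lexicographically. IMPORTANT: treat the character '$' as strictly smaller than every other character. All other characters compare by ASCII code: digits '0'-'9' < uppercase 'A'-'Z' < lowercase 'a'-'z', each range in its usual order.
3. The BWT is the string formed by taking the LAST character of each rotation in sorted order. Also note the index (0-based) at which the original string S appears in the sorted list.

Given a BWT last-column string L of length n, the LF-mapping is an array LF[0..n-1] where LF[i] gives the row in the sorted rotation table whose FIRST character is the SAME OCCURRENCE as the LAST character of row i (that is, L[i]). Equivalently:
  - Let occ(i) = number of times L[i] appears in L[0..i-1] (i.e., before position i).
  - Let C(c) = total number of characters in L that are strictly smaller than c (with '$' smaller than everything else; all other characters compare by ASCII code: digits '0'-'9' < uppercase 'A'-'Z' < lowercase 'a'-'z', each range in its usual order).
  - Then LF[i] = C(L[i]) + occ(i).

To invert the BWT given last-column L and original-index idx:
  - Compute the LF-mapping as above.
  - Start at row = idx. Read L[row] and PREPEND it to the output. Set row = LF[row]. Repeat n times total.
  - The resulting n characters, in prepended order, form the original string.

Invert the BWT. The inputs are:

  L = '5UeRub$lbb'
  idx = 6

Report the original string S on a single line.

LF mapping: 1 3 7 2 9 4 0 8 5 6
Walk LF starting at row 6, prepending L[row]:
  step 1: row=6, L[6]='$', prepend. Next row=LF[6]=0
  step 2: row=0, L[0]='5', prepend. Next row=LF[0]=1
  step 3: row=1, L[1]='U', prepend. Next row=LF[1]=3
  step 4: row=3, L[3]='R', prepend. Next row=LF[3]=2
  step 5: row=2, L[2]='e', prepend. Next row=LF[2]=7
  step 6: row=7, L[7]='l', prepend. Next row=LF[7]=8
  step 7: row=8, L[8]='b', prepend. Next row=LF[8]=5
  step 8: row=5, L[5]='b', prepend. Next row=LF[5]=4
  step 9: row=4, L[4]='u', prepend. Next row=LF[4]=9
  step 10: row=9, L[9]='b', prepend. Next row=LF[9]=6
Reversed output: bubbleRU5$

Answer: bubbleRU5$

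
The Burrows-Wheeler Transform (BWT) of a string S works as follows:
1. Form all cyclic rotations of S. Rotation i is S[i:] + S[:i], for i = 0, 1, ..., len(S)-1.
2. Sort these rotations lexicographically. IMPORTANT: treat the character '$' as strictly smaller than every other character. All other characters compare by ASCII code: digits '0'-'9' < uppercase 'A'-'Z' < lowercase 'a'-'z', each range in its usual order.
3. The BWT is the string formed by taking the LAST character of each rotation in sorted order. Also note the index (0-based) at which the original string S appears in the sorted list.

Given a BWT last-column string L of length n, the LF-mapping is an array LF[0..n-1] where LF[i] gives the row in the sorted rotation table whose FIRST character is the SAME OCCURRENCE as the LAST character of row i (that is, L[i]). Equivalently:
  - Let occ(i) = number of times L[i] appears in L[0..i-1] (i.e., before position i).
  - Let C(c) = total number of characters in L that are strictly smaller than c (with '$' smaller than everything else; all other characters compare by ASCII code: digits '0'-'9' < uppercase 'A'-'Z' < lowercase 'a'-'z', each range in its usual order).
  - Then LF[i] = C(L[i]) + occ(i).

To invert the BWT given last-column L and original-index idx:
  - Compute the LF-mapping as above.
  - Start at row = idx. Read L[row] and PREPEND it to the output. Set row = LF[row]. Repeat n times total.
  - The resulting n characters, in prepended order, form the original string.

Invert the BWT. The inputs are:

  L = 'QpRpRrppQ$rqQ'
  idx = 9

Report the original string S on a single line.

LF mapping: 1 6 4 7 5 11 8 9 2 0 12 10 3
Walk LF starting at row 9, prepending L[row]:
  step 1: row=9, L[9]='$', prepend. Next row=LF[9]=0
  step 2: row=0, L[0]='Q', prepend. Next row=LF[0]=1
  step 3: row=1, L[1]='p', prepend. Next row=LF[1]=6
  step 4: row=6, L[6]='p', prepend. Next row=LF[6]=8
  step 5: row=8, L[8]='Q', prepend. Next row=LF[8]=2
  step 6: row=2, L[2]='R', prepend. Next row=LF[2]=4
  step 7: row=4, L[4]='R', prepend. Next row=LF[4]=5
  step 8: row=5, L[5]='r', prepend. Next row=LF[5]=11
  step 9: row=11, L[11]='q', prepend. Next row=LF[11]=10
  step 10: row=10, L[10]='r', prepend. Next row=LF[10]=12
  step 11: row=12, L[12]='Q', prepend. Next row=LF[12]=3
  step 12: row=3, L[3]='p', prepend. Next row=LF[3]=7
  step 13: row=7, L[7]='p', prepend. Next row=LF[7]=9
Reversed output: ppQrqrRRQppQ$

Answer: ppQrqrRRQppQ$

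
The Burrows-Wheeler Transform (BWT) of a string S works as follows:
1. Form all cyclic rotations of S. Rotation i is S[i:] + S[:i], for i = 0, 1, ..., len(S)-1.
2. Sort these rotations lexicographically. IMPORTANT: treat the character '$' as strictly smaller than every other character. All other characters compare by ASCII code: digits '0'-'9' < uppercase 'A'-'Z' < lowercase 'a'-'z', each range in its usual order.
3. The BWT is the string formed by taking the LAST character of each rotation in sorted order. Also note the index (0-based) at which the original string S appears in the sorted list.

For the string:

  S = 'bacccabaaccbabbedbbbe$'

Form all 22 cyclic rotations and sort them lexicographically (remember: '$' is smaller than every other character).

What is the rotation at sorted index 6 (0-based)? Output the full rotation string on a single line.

All 22 rotations (rotation i = S[i:]+S[:i]):
  rot[0] = bacccabaaccbabbedbbbe$
  rot[1] = acccabaaccbabbedbbbe$b
  rot[2] = cccabaaccbabbedbbbe$ba
  rot[3] = ccabaaccbabbedbbbe$bac
  rot[4] = cabaaccbabbedbbbe$bacc
  rot[5] = abaaccbabbedbbbe$baccc
  rot[6] = baaccbabbedbbbe$baccca
  rot[7] = aaccbabbedbbbe$bacccab
  rot[8] = accbabbedbbbe$bacccaba
  rot[9] = ccbabbedbbbe$bacccabaa
  rot[10] = cbabbedbbbe$bacccabaac
  rot[11] = babbedbbbe$bacccabaacc
  rot[12] = abbedbbbe$bacccabaaccb
  rot[13] = bbedbbbe$bacccabaaccba
  rot[14] = bedbbbe$bacccabaaccbab
  rot[15] = edbbbe$bacccabaaccbabb
  rot[16] = dbbbe$bacccabaaccbabbe
  rot[17] = bbbe$bacccabaaccbabbed
  rot[18] = bbe$bacccabaaccbabbedb
  rot[19] = be$bacccabaaccbabbedbb
  rot[20] = e$bacccabaaccbabbedbbb
  rot[21] = $bacccabaaccbabbedbbbe
Sorted (with $ < everything):
  sorted[0] = $bacccabaaccbabbedbbbe
  sorted[1] = aaccbabbedbbbe$bacccab
  sorted[2] = abaaccbabbedbbbe$baccc
  sorted[3] = abbedbbbe$bacccabaaccb
  sorted[4] = accbabbedbbbe$bacccaba
  sorted[5] = acccabaaccbabbedbbbe$b
  sorted[6] = baaccbabbedbbbe$baccca
  sorted[7] = babbedbbbe$bacccabaacc
  sorted[8] = bacccabaaccbabbedbbbe$
  sorted[9] = bbbe$bacccabaaccbabbed
  sorted[10] = bbe$bacccabaaccbabbedb
  sorted[11] = bbedbbbe$bacccabaaccba
  sorted[12] = be$bacccabaaccbabbedbb
  sorted[13] = bedbbbe$bacccabaaccbab
  sorted[14] = cabaaccbabbedbbbe$bacc
  sorted[15] = cbabbedbbbe$bacccabaac
  sorted[16] = ccabaaccbabbedbbbe$bac
  sorted[17] = ccbabbedbbbe$bacccabaa
  sorted[18] = cccabaaccbabbedbbbe$ba
  sorted[19] = dbbbe$bacccabaaccbabbe
  sorted[20] = e$bacccabaaccbabbedbbb
  sorted[21] = edbbbe$bacccabaaccbabb
sorted[6] = baaccbabbedbbbe$baccca

Answer: baaccbabbedbbbe$baccca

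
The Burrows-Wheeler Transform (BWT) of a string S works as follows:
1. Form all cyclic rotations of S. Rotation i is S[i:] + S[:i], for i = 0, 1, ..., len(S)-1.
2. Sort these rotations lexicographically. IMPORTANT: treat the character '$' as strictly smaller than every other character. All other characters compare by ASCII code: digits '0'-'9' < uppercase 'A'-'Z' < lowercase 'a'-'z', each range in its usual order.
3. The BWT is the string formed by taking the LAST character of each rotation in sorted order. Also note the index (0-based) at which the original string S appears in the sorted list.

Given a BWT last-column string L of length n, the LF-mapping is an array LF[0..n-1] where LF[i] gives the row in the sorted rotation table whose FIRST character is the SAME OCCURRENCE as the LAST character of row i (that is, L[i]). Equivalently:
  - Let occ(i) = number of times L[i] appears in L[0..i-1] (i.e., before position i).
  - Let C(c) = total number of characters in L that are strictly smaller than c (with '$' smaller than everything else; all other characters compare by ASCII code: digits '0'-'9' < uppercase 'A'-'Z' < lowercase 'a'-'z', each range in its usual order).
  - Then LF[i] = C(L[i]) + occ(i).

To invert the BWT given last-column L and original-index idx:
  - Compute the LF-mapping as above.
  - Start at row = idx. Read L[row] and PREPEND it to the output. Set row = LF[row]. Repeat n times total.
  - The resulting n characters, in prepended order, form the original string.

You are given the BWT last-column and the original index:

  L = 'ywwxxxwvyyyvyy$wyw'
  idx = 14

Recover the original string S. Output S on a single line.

LF mapping: 11 3 4 8 9 10 5 1 12 13 14 2 15 16 0 6 17 7
Walk LF starting at row 14, prepending L[row]:
  step 1: row=14, L[14]='$', prepend. Next row=LF[14]=0
  step 2: row=0, L[0]='y', prepend. Next row=LF[0]=11
  step 3: row=11, L[11]='v', prepend. Next row=LF[11]=2
  step 4: row=2, L[2]='w', prepend. Next row=LF[2]=4
  step 5: row=4, L[4]='x', prepend. Next row=LF[4]=9
  step 6: row=9, L[9]='y', prepend. Next row=LF[9]=13
  step 7: row=13, L[13]='y', prepend. Next row=LF[13]=16
  step 8: row=16, L[16]='y', prepend. Next row=LF[16]=17
  step 9: row=17, L[17]='w', prepend. Next row=LF[17]=7
  step 10: row=7, L[7]='v', prepend. Next row=LF[7]=1
  step 11: row=1, L[1]='w', prepend. Next row=LF[1]=3
  step 12: row=3, L[3]='x', prepend. Next row=LF[3]=8
  step 13: row=8, L[8]='y', prepend. Next row=LF[8]=12
  step 14: row=12, L[12]='y', prepend. Next row=LF[12]=15
  step 15: row=15, L[15]='w', prepend. Next row=LF[15]=6
  step 16: row=6, L[6]='w', prepend. Next row=LF[6]=5
  step 17: row=5, L[5]='x', prepend. Next row=LF[5]=10
  step 18: row=10, L[10]='y', prepend. Next row=LF[10]=14
Reversed output: yxwwyyxwvwyyyxwvy$

Answer: yxwwyyxwvwyyyxwvy$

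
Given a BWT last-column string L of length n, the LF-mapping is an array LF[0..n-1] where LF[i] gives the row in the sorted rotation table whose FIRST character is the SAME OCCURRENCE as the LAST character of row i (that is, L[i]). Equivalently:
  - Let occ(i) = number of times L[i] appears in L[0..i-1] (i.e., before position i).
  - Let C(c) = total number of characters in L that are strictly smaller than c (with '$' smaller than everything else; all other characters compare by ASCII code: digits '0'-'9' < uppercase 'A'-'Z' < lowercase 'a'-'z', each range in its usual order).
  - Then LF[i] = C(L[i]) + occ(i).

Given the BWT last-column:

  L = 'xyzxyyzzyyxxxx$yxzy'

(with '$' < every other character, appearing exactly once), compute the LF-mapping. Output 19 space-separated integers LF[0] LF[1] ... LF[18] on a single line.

Char counts: '$':1, 'x':7, 'y':7, 'z':4
C (first-col start): C('$')=0, C('x')=1, C('y')=8, C('z')=15
L[0]='x': occ=0, LF[0]=C('x')+0=1+0=1
L[1]='y': occ=0, LF[1]=C('y')+0=8+0=8
L[2]='z': occ=0, LF[2]=C('z')+0=15+0=15
L[3]='x': occ=1, LF[3]=C('x')+1=1+1=2
L[4]='y': occ=1, LF[4]=C('y')+1=8+1=9
L[5]='y': occ=2, LF[5]=C('y')+2=8+2=10
L[6]='z': occ=1, LF[6]=C('z')+1=15+1=16
L[7]='z': occ=2, LF[7]=C('z')+2=15+2=17
L[8]='y': occ=3, LF[8]=C('y')+3=8+3=11
L[9]='y': occ=4, LF[9]=C('y')+4=8+4=12
L[10]='x': occ=2, LF[10]=C('x')+2=1+2=3
L[11]='x': occ=3, LF[11]=C('x')+3=1+3=4
L[12]='x': occ=4, LF[12]=C('x')+4=1+4=5
L[13]='x': occ=5, LF[13]=C('x')+5=1+5=6
L[14]='$': occ=0, LF[14]=C('$')+0=0+0=0
L[15]='y': occ=5, LF[15]=C('y')+5=8+5=13
L[16]='x': occ=6, LF[16]=C('x')+6=1+6=7
L[17]='z': occ=3, LF[17]=C('z')+3=15+3=18
L[18]='y': occ=6, LF[18]=C('y')+6=8+6=14

Answer: 1 8 15 2 9 10 16 17 11 12 3 4 5 6 0 13 7 18 14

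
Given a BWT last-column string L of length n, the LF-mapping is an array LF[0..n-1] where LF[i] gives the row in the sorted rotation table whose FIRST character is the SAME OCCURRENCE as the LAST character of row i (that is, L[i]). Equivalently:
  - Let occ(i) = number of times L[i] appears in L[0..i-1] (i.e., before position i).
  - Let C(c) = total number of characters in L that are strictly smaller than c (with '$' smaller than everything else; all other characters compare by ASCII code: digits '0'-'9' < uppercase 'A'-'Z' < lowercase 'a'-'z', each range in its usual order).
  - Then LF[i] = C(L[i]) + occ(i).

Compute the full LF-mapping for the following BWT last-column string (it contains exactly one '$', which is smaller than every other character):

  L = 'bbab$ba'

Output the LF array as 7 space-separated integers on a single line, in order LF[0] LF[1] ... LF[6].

Answer: 3 4 1 5 0 6 2

Derivation:
Char counts: '$':1, 'a':2, 'b':4
C (first-col start): C('$')=0, C('a')=1, C('b')=3
L[0]='b': occ=0, LF[0]=C('b')+0=3+0=3
L[1]='b': occ=1, LF[1]=C('b')+1=3+1=4
L[2]='a': occ=0, LF[2]=C('a')+0=1+0=1
L[3]='b': occ=2, LF[3]=C('b')+2=3+2=5
L[4]='$': occ=0, LF[4]=C('$')+0=0+0=0
L[5]='b': occ=3, LF[5]=C('b')+3=3+3=6
L[6]='a': occ=1, LF[6]=C('a')+1=1+1=2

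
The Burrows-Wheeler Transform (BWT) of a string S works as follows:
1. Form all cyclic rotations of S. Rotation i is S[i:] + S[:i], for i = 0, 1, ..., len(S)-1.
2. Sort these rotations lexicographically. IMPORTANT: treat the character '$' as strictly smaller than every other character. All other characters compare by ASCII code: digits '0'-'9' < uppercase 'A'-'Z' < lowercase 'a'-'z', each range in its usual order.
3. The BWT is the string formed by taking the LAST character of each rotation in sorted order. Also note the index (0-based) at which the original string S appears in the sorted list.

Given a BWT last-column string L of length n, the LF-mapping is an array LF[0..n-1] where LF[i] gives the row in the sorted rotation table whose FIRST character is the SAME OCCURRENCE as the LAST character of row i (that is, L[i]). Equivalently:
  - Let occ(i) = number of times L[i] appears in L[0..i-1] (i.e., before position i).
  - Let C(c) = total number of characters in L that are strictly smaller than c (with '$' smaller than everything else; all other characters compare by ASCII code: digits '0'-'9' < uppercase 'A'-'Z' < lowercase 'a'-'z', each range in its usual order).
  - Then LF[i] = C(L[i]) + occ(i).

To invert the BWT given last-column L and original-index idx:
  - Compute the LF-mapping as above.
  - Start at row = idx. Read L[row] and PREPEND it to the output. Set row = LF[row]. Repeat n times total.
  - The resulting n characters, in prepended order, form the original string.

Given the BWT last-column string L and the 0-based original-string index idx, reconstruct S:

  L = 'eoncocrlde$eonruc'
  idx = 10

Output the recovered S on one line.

Answer: noodleoccurrence$

Derivation:
LF mapping: 5 11 9 1 12 2 14 8 4 6 0 7 13 10 15 16 3
Walk LF starting at row 10, prepending L[row]:
  step 1: row=10, L[10]='$', prepend. Next row=LF[10]=0
  step 2: row=0, L[0]='e', prepend. Next row=LF[0]=5
  step 3: row=5, L[5]='c', prepend. Next row=LF[5]=2
  step 4: row=2, L[2]='n', prepend. Next row=LF[2]=9
  step 5: row=9, L[9]='e', prepend. Next row=LF[9]=6
  step 6: row=6, L[6]='r', prepend. Next row=LF[6]=14
  step 7: row=14, L[14]='r', prepend. Next row=LF[14]=15
  step 8: row=15, L[15]='u', prepend. Next row=LF[15]=16
  step 9: row=16, L[16]='c', prepend. Next row=LF[16]=3
  step 10: row=3, L[3]='c', prepend. Next row=LF[3]=1
  step 11: row=1, L[1]='o', prepend. Next row=LF[1]=11
  step 12: row=11, L[11]='e', prepend. Next row=LF[11]=7
  step 13: row=7, L[7]='l', prepend. Next row=LF[7]=8
  step 14: row=8, L[8]='d', prepend. Next row=LF[8]=4
  step 15: row=4, L[4]='o', prepend. Next row=LF[4]=12
  step 16: row=12, L[12]='o', prepend. Next row=LF[12]=13
  step 17: row=13, L[13]='n', prepend. Next row=LF[13]=10
Reversed output: noodleoccurrence$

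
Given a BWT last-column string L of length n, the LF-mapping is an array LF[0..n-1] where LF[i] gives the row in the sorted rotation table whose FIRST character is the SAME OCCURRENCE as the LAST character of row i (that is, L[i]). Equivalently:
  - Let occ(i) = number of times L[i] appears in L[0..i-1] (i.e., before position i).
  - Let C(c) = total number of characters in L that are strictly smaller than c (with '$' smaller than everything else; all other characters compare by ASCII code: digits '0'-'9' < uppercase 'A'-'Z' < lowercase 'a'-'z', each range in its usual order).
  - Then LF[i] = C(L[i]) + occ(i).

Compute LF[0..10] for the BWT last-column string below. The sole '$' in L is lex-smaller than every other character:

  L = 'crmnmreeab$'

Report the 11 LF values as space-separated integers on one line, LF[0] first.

Answer: 3 9 6 8 7 10 4 5 1 2 0

Derivation:
Char counts: '$':1, 'a':1, 'b':1, 'c':1, 'e':2, 'm':2, 'n':1, 'r':2
C (first-col start): C('$')=0, C('a')=1, C('b')=2, C('c')=3, C('e')=4, C('m')=6, C('n')=8, C('r')=9
L[0]='c': occ=0, LF[0]=C('c')+0=3+0=3
L[1]='r': occ=0, LF[1]=C('r')+0=9+0=9
L[2]='m': occ=0, LF[2]=C('m')+0=6+0=6
L[3]='n': occ=0, LF[3]=C('n')+0=8+0=8
L[4]='m': occ=1, LF[4]=C('m')+1=6+1=7
L[5]='r': occ=1, LF[5]=C('r')+1=9+1=10
L[6]='e': occ=0, LF[6]=C('e')+0=4+0=4
L[7]='e': occ=1, LF[7]=C('e')+1=4+1=5
L[8]='a': occ=0, LF[8]=C('a')+0=1+0=1
L[9]='b': occ=0, LF[9]=C('b')+0=2+0=2
L[10]='$': occ=0, LF[10]=C('$')+0=0+0=0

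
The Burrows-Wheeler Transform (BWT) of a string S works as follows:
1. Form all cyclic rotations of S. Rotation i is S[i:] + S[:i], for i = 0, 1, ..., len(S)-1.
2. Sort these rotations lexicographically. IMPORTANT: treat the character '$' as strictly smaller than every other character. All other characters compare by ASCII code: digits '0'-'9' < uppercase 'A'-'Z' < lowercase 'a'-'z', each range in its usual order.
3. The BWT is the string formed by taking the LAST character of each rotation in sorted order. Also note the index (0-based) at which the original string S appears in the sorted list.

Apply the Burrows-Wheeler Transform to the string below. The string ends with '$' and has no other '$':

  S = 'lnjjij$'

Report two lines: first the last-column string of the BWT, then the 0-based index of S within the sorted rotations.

All 7 rotations (rotation i = S[i:]+S[:i]):
  rot[0] = lnjjij$
  rot[1] = njjij$l
  rot[2] = jjij$ln
  rot[3] = jij$lnj
  rot[4] = ij$lnjj
  rot[5] = j$lnjji
  rot[6] = $lnjjij
Sorted (with $ < everything):
  sorted[0] = $lnjjij  (last char: 'j')
  sorted[1] = ij$lnjj  (last char: 'j')
  sorted[2] = j$lnjji  (last char: 'i')
  sorted[3] = jij$lnj  (last char: 'j')
  sorted[4] = jjij$ln  (last char: 'n')
  sorted[5] = lnjjij$  (last char: '$')
  sorted[6] = njjij$l  (last char: 'l')
Last column: jjijn$l
Original string S is at sorted index 5

Answer: jjijn$l
5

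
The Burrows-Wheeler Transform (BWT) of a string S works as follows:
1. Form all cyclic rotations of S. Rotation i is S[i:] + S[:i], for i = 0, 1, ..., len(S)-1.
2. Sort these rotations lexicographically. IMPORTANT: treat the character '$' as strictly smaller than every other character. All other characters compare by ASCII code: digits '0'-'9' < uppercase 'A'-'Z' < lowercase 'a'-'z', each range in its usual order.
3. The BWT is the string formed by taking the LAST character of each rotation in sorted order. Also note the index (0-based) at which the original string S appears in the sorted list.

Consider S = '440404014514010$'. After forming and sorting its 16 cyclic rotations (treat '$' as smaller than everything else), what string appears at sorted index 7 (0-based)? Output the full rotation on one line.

All 16 rotations (rotation i = S[i:]+S[:i]):
  rot[0] = 440404014514010$
  rot[1] = 40404014514010$4
  rot[2] = 0404014514010$44
  rot[3] = 404014514010$440
  rot[4] = 04014514010$4404
  rot[5] = 4014514010$44040
  rot[6] = 014514010$440404
  rot[7] = 14514010$4404040
  rot[8] = 4514010$44040401
  rot[9] = 514010$440404014
  rot[10] = 14010$4404040145
  rot[11] = 4010$44040401451
  rot[12] = 010$440404014514
  rot[13] = 10$4404040145140
  rot[14] = 0$44040401451401
  rot[15] = $440404014514010
Sorted (with $ < everything):
  sorted[0] = $440404014514010
  sorted[1] = 0$44040401451401
  sorted[2] = 010$440404014514
  sorted[3] = 014514010$440404
  sorted[4] = 04014514010$4404
  sorted[5] = 0404014514010$44
  sorted[6] = 10$4404040145140
  sorted[7] = 14010$4404040145
  sorted[8] = 14514010$4404040
  sorted[9] = 4010$44040401451
  sorted[10] = 4014514010$44040
  sorted[11] = 404014514010$440
  sorted[12] = 40404014514010$4
  sorted[13] = 440404014514010$
  sorted[14] = 4514010$44040401
  sorted[15] = 514010$440404014
sorted[7] = 14010$4404040145

Answer: 14010$4404040145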